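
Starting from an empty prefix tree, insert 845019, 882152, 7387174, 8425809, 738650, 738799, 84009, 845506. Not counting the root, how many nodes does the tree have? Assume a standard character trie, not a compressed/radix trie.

Count nodes per top-level branch (shared prefixes stored once):
  '7'-branch (738650, 7387174, 738799): 12 nodes
  '8'-branch (84009, 8425809, 845019, 845506, 882152): 22 nodes
Sum: 34

34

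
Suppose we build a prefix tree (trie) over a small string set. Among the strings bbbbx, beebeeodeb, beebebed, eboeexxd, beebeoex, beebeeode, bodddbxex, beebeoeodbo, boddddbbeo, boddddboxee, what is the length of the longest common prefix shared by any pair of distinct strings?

Equivalently: take the maximum, over all pairs, of their longest common prefix length.
"beebeeode" and "beebeeodeb" agree on "beebeeode" (9 characters) before diverging; nothing deeper is shared.
Longest shared-prefix length: 9

9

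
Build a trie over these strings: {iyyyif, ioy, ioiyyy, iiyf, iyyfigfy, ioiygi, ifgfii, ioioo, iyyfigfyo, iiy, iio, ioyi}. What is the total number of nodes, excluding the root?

For each word, the new-node count is its length minus the longest prefix already in the trie:
  "iyyyif" → 6 new (i, y, y, y, i, f)
  "ioy" → prefix "i" already present; 2 new (o, y)
  "ioiyyy" → prefix "io" already present; 4 new (i, y, y, y)
  "iiyf" → prefix "i" already present; 3 new (i, y, f)
  "iyyfigfy" → prefix "iyy" already present; 5 new (f, i, g, f, y)
  "ioiygi" → prefix "ioiy" already present; 2 new (g, i)
  "ifgfii" → prefix "i" already present; 5 new (f, g, f, i, i)
  "ioioo" → prefix "ioi" already present; 2 new (o, o)
  "iyyfigfyo" → prefix "iyyfigfy" already present; 1 new (o)
  "iiy" → prefix "iiy" already present; 0 new (none)
  "iio" → prefix "ii" already present; 1 new (o)
  "ioyi" → prefix "ioy" already present; 1 new (i)
Total nodes = 6 + 2 + 4 + 3 + 5 + 2 + 5 + 2 + 1 + 0 + 1 + 1 = 32

32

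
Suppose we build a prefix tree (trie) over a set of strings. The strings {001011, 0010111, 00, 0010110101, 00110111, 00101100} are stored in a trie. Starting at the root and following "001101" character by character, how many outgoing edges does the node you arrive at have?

1

Follow the path "001101" to its node, then look at its outgoing edges.
Distinct next characters after "001101": 1.
That node has 1 child edge.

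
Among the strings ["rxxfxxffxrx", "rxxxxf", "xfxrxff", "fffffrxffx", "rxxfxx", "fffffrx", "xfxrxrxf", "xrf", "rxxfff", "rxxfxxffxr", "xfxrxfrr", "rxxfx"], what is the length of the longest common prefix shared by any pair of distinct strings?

The deepest shared node is where two words last agree before diverging.
e.g. "rxxfxxffxr" and "rxxfxxffxrx" share the prefix "rxxfxxffxr" of length 10; no pair shares a longer one.
Longest shared-prefix length: 10

10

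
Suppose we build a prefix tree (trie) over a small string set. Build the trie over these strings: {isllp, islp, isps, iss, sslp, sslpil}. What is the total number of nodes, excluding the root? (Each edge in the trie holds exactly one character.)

Insert word by word; a character creates a node only if that edge doesn't already exist:
  "isllp" → 5 new (i, s, l, l, p)
  "islp" → prefix "isl" already present; 1 new (p)
  "isps" → prefix "is" already present; 2 new (p, s)
  "iss" → prefix "is" already present; 1 new (s)
  "sslp" → 4 new (s, s, l, p)
  "sslpil" → prefix "sslp" already present; 2 new (i, l)
Total nodes = 5 + 1 + 2 + 1 + 4 + 2 = 15

15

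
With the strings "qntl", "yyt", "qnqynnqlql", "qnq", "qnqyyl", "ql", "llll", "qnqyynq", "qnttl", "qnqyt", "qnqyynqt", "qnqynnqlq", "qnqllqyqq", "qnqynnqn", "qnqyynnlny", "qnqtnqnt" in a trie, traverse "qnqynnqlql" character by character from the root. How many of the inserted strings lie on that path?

3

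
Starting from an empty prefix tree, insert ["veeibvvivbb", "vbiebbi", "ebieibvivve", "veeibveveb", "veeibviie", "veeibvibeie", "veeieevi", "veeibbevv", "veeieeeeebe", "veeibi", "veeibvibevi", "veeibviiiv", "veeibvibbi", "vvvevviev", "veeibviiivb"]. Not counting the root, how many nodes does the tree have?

68

Trace insertions, counting only characters that open a new branch:
  "veeibvvivbb" → 11 new (v, e, e, i, b, v, v, i, v, b, b)
  "vbiebbi" → prefix "v" already present; 6 new (b, i, e, b, b, i)
  "ebieibvivve" → 11 new (e, b, i, e, i, b, v, i, v, v, e)
  "veeibveveb" → prefix "veeibv" already present; 4 new (e, v, e, b)
  "veeibviie" → prefix "veeibv" already present; 3 new (i, i, e)
  "veeibvibeie" → prefix "veeibvi" already present; 4 new (b, e, i, e)
  "veeieevi" → prefix "veei" already present; 4 new (e, e, v, i)
  "veeibbevv" → prefix "veeib" already present; 4 new (b, e, v, v)
  "veeieeeeebe" → prefix "veeiee" already present; 5 new (e, e, e, b, e)
  "veeibi" → prefix "veeib" already present; 1 new (i)
  "veeibvibevi" → prefix "veeibvibe" already present; 2 new (v, i)
  "veeibviiiv" → prefix "veeibvii" already present; 2 new (i, v)
  "veeibvibbi" → prefix "veeibvib" already present; 2 new (b, i)
  "vvvevviev" → prefix "v" already present; 8 new (v, v, e, v, v, i, e, v)
  "veeibviiivb" → prefix "veeibviiiv" already present; 1 new (b)
Total nodes = 11 + 6 + 11 + 4 + 3 + 4 + 4 + 4 + 5 + 1 + 2 + 2 + 2 + 8 + 1 = 68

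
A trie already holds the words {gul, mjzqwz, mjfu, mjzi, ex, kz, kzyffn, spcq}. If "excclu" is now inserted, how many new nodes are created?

The longest prefix of "excclu" already in the trie is "ex" (length 2).
So 6 − 2 = 4 new nodes.

4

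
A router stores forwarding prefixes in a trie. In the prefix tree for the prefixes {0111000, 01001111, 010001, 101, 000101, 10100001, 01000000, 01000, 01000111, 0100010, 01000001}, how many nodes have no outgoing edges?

Leaves are exactly the stored words that no other stored word extends.
Those words: "000101", "01000000", "01000001", "0100010", "01000111", "01001111", "0111000", "10100001"
Leaf count: 8

8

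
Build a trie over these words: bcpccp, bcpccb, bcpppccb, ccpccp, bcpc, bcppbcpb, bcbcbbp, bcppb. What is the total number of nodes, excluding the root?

Count nodes per top-level branch (shared prefixes stored once):
  'b'-branch (bcbcbbp, bcpc, bcpccb, bcpccp, bcppb, bcppbcpb, bcpppccb): 21 nodes
  'c'-branch (ccpccp): 6 nodes
Sum: 27

27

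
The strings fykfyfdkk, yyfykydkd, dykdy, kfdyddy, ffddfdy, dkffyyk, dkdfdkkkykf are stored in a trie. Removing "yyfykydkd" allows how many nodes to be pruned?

9

A node on "yyfykydkd"'s path can go only if nothing else ends at it or branches off below it.
No other word shares any prefix with "yyfykydkd", so all 9 of its nodes go.
Nodes removed: 9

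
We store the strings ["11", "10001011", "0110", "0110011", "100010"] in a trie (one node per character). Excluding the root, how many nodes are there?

Trace insertions, counting only characters that open a new branch:
  "11" → 2 new (1, 1)
  "10001011" → prefix "1" already present; 7 new (0, 0, 0, 1, 0, 1, 1)
  "0110" → 4 new (0, 1, 1, 0)
  "0110011" → prefix "0110" already present; 3 new (0, 1, 1)
  "100010" → prefix "100010" already present; 0 new (none)
Total nodes = 2 + 7 + 4 + 3 + 0 = 16

16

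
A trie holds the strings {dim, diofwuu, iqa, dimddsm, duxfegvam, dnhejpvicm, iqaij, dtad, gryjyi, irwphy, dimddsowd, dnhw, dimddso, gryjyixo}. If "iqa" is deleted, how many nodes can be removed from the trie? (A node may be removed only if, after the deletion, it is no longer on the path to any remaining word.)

After clearing the end-marker at "iqa", prune upward until reaching a node still needed by another word.
Every node on "iqa" is still needed (e.g. by "iqaij"), so nothing is freed.
Nodes removed: 0

0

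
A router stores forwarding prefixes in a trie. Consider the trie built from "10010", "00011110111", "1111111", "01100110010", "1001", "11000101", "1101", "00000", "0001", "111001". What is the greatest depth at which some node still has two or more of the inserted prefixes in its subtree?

Equivalently: take the maximum, over all pairs, of their longest common prefix length.
"0001" and "00011110111" agree on "0001" (4 characters) before diverging; nothing deeper is shared.
Longest shared-prefix length: 4

4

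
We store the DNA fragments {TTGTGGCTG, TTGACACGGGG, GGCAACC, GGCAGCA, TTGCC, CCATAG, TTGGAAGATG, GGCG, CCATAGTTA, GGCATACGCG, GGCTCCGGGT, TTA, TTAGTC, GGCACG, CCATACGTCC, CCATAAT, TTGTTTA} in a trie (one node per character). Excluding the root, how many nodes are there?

Insert word by word; a character creates a node only if that edge doesn't already exist:
  "TTGTGGCTG" → 9 new (T, T, G, T, G, G, C, T, G)
  "TTGACACGGGG" → prefix "TTG" already present; 8 new (A, C, A, C, G, G, G, G)
  "GGCAACC" → 7 new (G, G, C, A, A, C, C)
  "GGCAGCA" → prefix "GGCA" already present; 3 new (G, C, A)
  "TTGCC" → prefix "TTG" already present; 2 new (C, C)
  "CCATAG" → 6 new (C, C, A, T, A, G)
  "TTGGAAGATG" → prefix "TTG" already present; 7 new (G, A, A, G, A, T, G)
  "GGCG" → prefix "GGC" already present; 1 new (G)
  "CCATAGTTA" → prefix "CCATAG" already present; 3 new (T, T, A)
  "GGCATACGCG" → prefix "GGCA" already present; 6 new (T, A, C, G, C, G)
  "GGCTCCGGGT" → prefix "GGC" already present; 7 new (T, C, C, G, G, G, T)
  "TTA" → prefix "TT" already present; 1 new (A)
  "TTAGTC" → prefix "TTA" already present; 3 new (G, T, C)
  "GGCACG" → prefix "GGCA" already present; 2 new (C, G)
  "CCATACGTCC" → prefix "CCATA" already present; 5 new (C, G, T, C, C)
  "CCATAAT" → prefix "CCATA" already present; 2 new (A, T)
  "TTGTTTA" → prefix "TTGT" already present; 3 new (T, T, A)
Total nodes = 9 + 8 + 7 + 3 + 2 + 6 + 7 + 1 + 3 + 6 + 7 + 1 + 3 + 2 + 5 + 2 + 3 = 75

75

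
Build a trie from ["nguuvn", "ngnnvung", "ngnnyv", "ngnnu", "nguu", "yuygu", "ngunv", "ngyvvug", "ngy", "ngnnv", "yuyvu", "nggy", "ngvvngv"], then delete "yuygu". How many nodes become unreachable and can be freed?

2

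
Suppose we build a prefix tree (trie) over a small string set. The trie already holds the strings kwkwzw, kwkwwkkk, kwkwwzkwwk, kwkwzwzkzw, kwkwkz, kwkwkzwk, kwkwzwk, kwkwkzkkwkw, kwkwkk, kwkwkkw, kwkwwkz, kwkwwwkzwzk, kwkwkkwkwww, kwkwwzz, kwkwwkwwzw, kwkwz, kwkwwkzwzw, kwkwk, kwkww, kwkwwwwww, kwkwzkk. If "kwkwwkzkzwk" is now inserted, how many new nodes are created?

The longest prefix of "kwkwwkzkzwk" already in the trie is "kwkwwkz" (length 7).
So 11 − 7 = 4 new nodes.

4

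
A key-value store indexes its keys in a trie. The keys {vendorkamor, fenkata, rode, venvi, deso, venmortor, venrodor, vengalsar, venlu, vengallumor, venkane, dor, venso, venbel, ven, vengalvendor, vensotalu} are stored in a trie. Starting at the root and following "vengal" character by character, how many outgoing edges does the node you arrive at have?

3

The children of the "vengal" node are the distinct next characters among strings starting with "vengal".
Distinct next characters after "vengal": l, s, v.
That node has 3 child edges.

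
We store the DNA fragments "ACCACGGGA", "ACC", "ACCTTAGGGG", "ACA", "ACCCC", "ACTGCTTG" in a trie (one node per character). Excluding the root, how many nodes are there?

25

Trie structure (* marks end of a word):
(root)
└─ A
   └─ C
      ├─ A *
      ├─ C *
      │  ├─ A
      │  │  └─ C
      │  │     └─ G
      │  │        └─ G
      │  │           └─ G
      │  │              └─ A *
      │  ├─ C
      │  │  └─ C *
      │  └─ T
      │     └─ T
      │        └─ A
      │           └─ G
      │              └─ G
      │                 └─ G
      │                    └─ G *
      └─ T
         └─ G
            └─ C
               └─ T
                  └─ T
                     └─ G *
Counting every labelled node above: 25.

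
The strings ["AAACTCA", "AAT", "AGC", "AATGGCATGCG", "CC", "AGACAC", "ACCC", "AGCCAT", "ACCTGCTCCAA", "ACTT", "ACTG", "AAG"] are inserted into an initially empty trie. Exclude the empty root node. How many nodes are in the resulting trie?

Insert word by word; a character creates a node only if that edge doesn't already exist:
  "AAACTCA" → 7 new (A, A, A, C, T, C, A)
  "AAT" → prefix "AA" already present; 1 new (T)
  "AGC" → prefix "A" already present; 2 new (G, C)
  "AATGGCATGCG" → prefix "AAT" already present; 8 new (G, G, C, A, T, G, C, G)
  "CC" → 2 new (C, C)
  "AGACAC" → prefix "AG" already present; 4 new (A, C, A, C)
  "ACCC" → prefix "A" already present; 3 new (C, C, C)
  "AGCCAT" → prefix "AGC" already present; 3 new (C, A, T)
  "ACCTGCTCCAA" → prefix "ACC" already present; 8 new (T, G, C, T, C, C, A, A)
  "ACTT" → prefix "AC" already present; 2 new (T, T)
  "ACTG" → prefix "ACT" already present; 1 new (G)
  "AAG" → prefix "AA" already present; 1 new (G)
Total nodes = 7 + 1 + 2 + 8 + 2 + 4 + 3 + 3 + 8 + 2 + 1 + 1 = 42

42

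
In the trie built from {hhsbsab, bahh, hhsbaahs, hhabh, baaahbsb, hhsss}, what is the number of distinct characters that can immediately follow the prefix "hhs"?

Follow the path "hhs" to its node, then look at its outgoing edges.
Characters that immediately follow "hhs" among the stored strings: {b, s}.
That node has 2 child edges.

2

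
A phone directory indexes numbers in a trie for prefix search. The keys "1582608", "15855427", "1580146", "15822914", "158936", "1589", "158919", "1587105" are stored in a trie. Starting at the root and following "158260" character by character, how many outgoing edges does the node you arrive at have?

Follow the path "158260" to its node, then look at its outgoing edges.
Distinct next characters after "158260": 8.
That node has 1 child edge.

1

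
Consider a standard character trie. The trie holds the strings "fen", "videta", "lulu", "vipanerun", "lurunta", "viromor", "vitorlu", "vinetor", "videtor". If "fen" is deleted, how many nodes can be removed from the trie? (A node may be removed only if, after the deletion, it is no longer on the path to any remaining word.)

3

After clearing the end-marker at "fen", prune upward until reaching a node still needed by another word.
No other word shares any prefix with "fen", so all 3 of its nodes go.
Nodes removed: 3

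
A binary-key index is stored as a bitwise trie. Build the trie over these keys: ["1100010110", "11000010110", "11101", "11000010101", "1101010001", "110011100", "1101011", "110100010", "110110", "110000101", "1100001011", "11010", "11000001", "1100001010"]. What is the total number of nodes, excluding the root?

Count nodes per top-level branch (shared prefixes stored once):
  '1'-branch (11000001, 110000101, 1100001010, 11000010101, 1100001011, 11000010110, 1100010110, 110011100, 11010, 110100010, 1101010001, 1101011, 110110, 11101): 42 nodes
Sum: 42

42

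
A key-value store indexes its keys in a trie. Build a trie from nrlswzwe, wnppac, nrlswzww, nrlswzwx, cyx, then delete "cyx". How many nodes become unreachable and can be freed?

Walk "cyx" from the leaf back toward the root, removing each node that no remaining word uses.
No other word shares any prefix with "cyx", so all 3 of its nodes go.
Nodes removed: 3

3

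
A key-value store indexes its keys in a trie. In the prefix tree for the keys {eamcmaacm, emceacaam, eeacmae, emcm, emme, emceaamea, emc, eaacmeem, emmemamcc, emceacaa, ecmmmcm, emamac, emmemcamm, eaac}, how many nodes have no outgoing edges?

10

Leaves are exactly the stored words that no other stored word extends.
Those words: "eaacmeem", "eamcmaacm", "ecmmmcm", "eeacmae", "emamac", "emceaamea", "emceacaam", "emcm", "emmemamcc", "emmemcamm"
Leaf count: 10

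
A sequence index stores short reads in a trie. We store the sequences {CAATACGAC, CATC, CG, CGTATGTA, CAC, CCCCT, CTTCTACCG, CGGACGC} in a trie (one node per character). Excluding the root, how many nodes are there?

Trie structure (* marks end of a word):
(root)
└─ C
   ├─ A
   │  ├─ A
   │  │  └─ T
   │  │     └─ A
   │  │        └─ C
   │  │           └─ G
   │  │              └─ A
   │  │                 └─ C *
   │  ├─ C *
   │  └─ T
   │     └─ C *
   ├─ C
   │  └─ C
   │     └─ C
   │        └─ T *
   ├─ G *
   │  ├─ G
   │  │  └─ A
   │  │     └─ C
   │  │        └─ G
   │  │           └─ C *
   │  └─ T
   │     └─ A
   │        └─ T
   │           └─ G
   │              └─ T
   │                 └─ A *
   └─ T
      └─ T
         └─ C
            └─ T
               └─ A
                  └─ C
                     └─ C
                        └─ G *
Counting every labelled node above: 36.

36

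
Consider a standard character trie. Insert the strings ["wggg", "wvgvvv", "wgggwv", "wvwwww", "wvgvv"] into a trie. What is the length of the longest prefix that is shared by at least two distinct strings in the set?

Look for the deepest trie node that still has at least two words in its subtree.
e.g. "wvgvv" and "wvgvvv" share the prefix "wvgvv" of length 5; no pair shares a longer one.
Longest shared-prefix length: 5

5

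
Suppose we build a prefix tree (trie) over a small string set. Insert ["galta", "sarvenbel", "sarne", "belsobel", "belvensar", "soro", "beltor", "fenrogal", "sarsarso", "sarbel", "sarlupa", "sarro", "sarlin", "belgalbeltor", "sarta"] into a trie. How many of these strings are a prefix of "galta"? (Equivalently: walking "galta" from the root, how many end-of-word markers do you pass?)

1

Walk "galta" from the root; an end-of-word marker is hit whenever a stored word is a prefix of "galta".
Prefixes of the query that are stored words: "galta"
Count: 1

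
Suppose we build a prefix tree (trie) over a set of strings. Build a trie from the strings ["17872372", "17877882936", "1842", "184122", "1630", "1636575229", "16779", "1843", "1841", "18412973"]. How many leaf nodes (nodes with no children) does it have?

9

Leaves are exactly the stored words that no other stored word extends.
Those words: "1630", "1636575229", "16779", "17872372", "17877882936", "184122", "18412973", "1842", "1843"
Leaf count: 9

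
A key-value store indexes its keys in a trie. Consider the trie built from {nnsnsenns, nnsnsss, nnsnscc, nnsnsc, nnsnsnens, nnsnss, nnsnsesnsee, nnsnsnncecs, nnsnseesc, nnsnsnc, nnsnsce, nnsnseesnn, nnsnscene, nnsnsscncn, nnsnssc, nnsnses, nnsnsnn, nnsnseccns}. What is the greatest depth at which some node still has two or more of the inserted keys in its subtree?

Equivalently: take the maximum, over all pairs, of their longest common prefix length.
"nnsnseesc" and "nnsnseesnn" agree on "nnsnsees" (8 characters) before diverging; nothing deeper is shared.
Longest shared-prefix length: 8

8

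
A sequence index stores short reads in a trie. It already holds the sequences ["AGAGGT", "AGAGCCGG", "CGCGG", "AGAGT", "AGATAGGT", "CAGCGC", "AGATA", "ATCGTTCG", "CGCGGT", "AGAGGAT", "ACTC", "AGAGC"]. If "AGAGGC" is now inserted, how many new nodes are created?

Walking "AGAGGC" from the root, the first 5 characters ("AGAGG") follow existing edges; "C" is the first miss.
New nodes needed: |"AGAGGC"| − 5 = 6 − 5 = 1.

1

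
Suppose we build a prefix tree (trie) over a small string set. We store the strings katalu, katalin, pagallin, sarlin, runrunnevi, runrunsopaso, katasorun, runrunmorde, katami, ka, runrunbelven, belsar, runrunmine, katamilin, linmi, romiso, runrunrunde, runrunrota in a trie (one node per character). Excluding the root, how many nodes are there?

86

For each word, the new-node count is its length minus the longest prefix already in the trie:
  "katalu" → 6 new (k, a, t, a, l, u)
  "katalin" → prefix "katal" already present; 2 new (i, n)
  "pagallin" → 8 new (p, a, g, a, l, l, i, n)
  "sarlin" → 6 new (s, a, r, l, i, n)
  "runrunnevi" → 10 new (r, u, n, r, u, n, n, e, v, i)
  "runrunsopaso" → prefix "runrun" already present; 6 new (s, o, p, a, s, o)
  "katasorun" → prefix "kata" already present; 5 new (s, o, r, u, n)
  "runrunmorde" → prefix "runrun" already present; 5 new (m, o, r, d, e)
  "katami" → prefix "kata" already present; 2 new (m, i)
  "ka" → prefix "ka" already present; 0 new (none)
  "runrunbelven" → prefix "runrun" already present; 6 new (b, e, l, v, e, n)
  "belsar" → 6 new (b, e, l, s, a, r)
  "runrunmine" → prefix "runrunm" already present; 3 new (i, n, e)
  "katamilin" → prefix "katami" already present; 3 new (l, i, n)
  "linmi" → 5 new (l, i, n, m, i)
  "romiso" → prefix "r" already present; 5 new (o, m, i, s, o)
  "runrunrunde" → prefix "runrun" already present; 5 new (r, u, n, d, e)
  "runrunrota" → prefix "runrunr" already present; 3 new (o, t, a)
Total nodes = 6 + 2 + 8 + 6 + 10 + 6 + 5 + 5 + 2 + 0 + 6 + 6 + 3 + 3 + 5 + 5 + 5 + 3 = 86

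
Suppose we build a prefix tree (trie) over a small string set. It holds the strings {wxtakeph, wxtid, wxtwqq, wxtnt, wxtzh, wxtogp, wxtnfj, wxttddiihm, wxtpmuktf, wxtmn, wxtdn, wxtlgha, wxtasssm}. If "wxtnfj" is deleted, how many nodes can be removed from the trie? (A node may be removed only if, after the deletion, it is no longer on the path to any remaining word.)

A node on "wxtnfj"'s path can go only if nothing else ends at it or branches off below it.
The suffix "fj" (2 nodes) is used only by "wxtnfj"; the node for "wxtn" still has the child "t", so pruning stops there.
Nodes removed: 2

2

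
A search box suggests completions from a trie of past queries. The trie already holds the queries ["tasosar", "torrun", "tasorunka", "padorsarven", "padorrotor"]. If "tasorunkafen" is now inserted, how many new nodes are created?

3

"tasorunka" is already a path in the trie; the remaining "fen" must be added.
Each of the 3 remaining characters creates one node.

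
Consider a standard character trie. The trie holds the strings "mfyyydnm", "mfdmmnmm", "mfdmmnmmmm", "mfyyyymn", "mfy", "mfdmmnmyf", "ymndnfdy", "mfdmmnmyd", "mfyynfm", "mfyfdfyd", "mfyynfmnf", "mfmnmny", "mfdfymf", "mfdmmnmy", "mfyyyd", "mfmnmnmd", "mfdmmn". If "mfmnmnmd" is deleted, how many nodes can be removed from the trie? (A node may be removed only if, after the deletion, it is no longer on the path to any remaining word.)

A node on "mfmnmnmd"'s path can go only if nothing else ends at it or branches off below it.
The suffix "md" (2 nodes) is used only by "mfmnmnmd"; the node for "mfmnmn" still has the child "y", so pruning stops there.
Nodes removed: 2

2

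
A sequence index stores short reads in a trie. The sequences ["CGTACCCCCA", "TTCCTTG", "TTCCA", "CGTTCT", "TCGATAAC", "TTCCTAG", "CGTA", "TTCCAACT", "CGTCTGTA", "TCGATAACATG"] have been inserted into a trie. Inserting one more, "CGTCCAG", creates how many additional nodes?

"CGTC" is already a path in the trie; the remaining "CAG" must be added.
New nodes needed: |"CGTCCAG"| − 4 = 7 − 4 = 3.

3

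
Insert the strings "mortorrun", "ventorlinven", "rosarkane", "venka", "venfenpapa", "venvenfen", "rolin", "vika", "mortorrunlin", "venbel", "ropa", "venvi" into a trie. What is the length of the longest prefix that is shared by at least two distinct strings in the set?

Equivalently: take the maximum, over all pairs, of their longest common prefix length.
"mortorrun" and "mortorrunlin" agree on "mortorrun" (9 characters) before diverging; nothing deeper is shared.
Longest shared-prefix length: 9

9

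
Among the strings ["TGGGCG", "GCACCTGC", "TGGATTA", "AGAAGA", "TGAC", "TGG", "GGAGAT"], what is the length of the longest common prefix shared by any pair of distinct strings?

3

Equivalently: take the maximum, over all pairs, of their longest common prefix length.
"TGG" and "TGGATTA" agree on "TGG" (3 characters) before diverging; nothing deeper is shared.
Longest shared-prefix length: 3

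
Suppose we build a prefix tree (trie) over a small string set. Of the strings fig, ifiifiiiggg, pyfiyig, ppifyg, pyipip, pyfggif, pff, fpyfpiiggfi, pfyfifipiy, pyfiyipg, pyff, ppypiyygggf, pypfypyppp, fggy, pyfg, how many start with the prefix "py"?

Traverse to the node for "py", then collect every word in that subtree.
Words under "py": pyff, pyfg, pyfggif, pyfiyig, pyfiyipg, pyipip, pypfypyppp
Count: 7

7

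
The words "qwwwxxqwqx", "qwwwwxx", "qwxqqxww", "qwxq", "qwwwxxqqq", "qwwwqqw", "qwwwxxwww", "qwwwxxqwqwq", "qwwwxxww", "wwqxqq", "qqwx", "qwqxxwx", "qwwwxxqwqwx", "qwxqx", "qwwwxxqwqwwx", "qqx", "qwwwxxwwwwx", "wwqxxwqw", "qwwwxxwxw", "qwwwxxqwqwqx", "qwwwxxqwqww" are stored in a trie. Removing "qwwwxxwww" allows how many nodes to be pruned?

0

A node on "qwwwxxwww"'s path can go only if nothing else ends at it or branches off below it.
Every node on "qwwwxxwww" is still needed (e.g. by "qwwwxxwwwwx"), so nothing is freed.
Nodes removed: 0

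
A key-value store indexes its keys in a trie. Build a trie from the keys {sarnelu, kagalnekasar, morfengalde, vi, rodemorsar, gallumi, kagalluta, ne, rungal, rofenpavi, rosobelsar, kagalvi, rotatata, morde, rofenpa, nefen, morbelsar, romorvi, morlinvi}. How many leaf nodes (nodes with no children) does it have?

A leaf is a node with no children — equivalently, the end of a word that is not a proper prefix of any other stored word.
Those words: "gallumi", "kagalluta", "kagalnekasar", "kagalvi", "morbelsar", "morde", "morfengalde", "morlinvi", "nefen", "rodemorsar", "rofenpavi", "romorvi", "rosobelsar", "rotatata", "rungal", "sarnelu", "vi"
Leaf count: 17

17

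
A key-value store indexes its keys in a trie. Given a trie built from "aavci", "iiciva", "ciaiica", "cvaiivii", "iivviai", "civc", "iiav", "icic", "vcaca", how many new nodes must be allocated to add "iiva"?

1

"iiv" is already a path in the trie; the remaining "a" must be added.
So 4 − 3 = 1 new nodes.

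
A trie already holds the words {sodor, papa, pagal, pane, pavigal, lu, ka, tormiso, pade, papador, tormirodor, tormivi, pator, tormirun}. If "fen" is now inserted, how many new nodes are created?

Nothing in the trie begins with "f"; the whole of "fen" is new.
3 − 0 = 3 new nodes.

3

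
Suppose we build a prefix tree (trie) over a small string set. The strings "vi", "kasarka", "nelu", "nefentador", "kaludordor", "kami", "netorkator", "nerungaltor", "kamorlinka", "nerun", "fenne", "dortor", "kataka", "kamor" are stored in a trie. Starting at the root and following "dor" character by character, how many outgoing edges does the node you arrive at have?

1

Walk "dor" from the root, arriving at one node.
Characters that immediately follow "dor" among the stored strings: {t}.
That node has 1 child edge.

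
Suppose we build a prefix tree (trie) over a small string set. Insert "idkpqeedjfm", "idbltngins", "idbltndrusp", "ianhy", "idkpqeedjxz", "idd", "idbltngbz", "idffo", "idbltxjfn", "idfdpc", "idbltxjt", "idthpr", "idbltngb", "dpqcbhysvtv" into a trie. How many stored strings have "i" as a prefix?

13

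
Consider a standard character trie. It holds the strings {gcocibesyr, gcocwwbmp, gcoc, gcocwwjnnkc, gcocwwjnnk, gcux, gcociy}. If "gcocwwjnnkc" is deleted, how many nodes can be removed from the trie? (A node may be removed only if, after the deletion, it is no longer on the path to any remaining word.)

Walk "gcocwwjnnkc" from the leaf back toward the root, removing each node that no remaining word uses.
The suffix "c" (1 node) is used only by "gcocwwjnnkc"; "gcocwwjnnk" is itself a stored word, so pruning stops there.
Nodes removed: 1

1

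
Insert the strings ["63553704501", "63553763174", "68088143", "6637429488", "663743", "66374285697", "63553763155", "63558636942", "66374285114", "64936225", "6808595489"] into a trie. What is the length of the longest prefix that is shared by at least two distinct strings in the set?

Equivalently: take the maximum, over all pairs, of their longest common prefix length.
e.g. "63553763155" and "63553763174" share the prefix "635537631" of length 9; no pair shares a longer one.
Longest shared-prefix length: 9

9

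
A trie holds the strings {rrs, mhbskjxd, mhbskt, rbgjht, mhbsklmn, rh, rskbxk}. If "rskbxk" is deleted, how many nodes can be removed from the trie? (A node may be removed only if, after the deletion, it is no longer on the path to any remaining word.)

5

After clearing the end-marker at "rskbxk", prune upward until reaching a node still needed by another word.
The suffix "skbxk" (5 nodes) is used only by "rskbxk"; the node for "r" still has the child "r", so pruning stops there.
Nodes removed: 5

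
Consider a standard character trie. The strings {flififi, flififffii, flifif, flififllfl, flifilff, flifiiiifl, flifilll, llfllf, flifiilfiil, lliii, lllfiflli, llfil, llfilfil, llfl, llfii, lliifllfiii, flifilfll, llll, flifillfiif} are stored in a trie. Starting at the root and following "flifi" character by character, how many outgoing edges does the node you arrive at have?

Walk "flifi" from the root, arriving at one node.
Distinct next characters after "flifi": f, i, l.
That node has 3 child edges.

3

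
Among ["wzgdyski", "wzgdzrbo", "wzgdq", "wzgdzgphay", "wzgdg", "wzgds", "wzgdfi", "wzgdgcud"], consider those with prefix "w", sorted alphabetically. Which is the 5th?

wzgds

DFS of the "w" subtree visits, in order: "wzgdfi", "wzgdg", "wzgdgcud", "wzgdq", "wzgds", "wzgdyski", "wzgdzgphay", "wzgdzrbo"
Position 5: wzgds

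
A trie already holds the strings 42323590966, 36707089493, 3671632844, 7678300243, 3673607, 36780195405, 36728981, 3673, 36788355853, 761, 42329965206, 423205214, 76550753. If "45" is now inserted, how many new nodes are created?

The longest prefix of "45" already in the trie is "4" (length 1).
So 2 − 1 = 1 new nodes.

1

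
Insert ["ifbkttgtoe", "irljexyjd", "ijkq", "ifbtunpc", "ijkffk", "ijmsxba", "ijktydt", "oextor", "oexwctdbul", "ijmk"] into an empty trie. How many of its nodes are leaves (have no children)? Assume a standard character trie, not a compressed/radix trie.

Leaves are exactly the stored words that no other stored word extends.
Those words: "ifbkttgtoe", "ifbtunpc", "ijkffk", "ijkq", "ijktydt", "ijmk", "ijmsxba", "irljexyjd", "oextor", "oexwctdbul"
Leaf count: 10

10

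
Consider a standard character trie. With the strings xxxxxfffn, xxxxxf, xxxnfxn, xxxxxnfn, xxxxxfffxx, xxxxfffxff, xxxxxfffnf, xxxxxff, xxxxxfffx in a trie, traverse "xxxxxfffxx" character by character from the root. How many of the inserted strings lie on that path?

Check each prefix of "xxxxxfffxx" against the stored set — each match is an end-marker on the path.
Prefixes of the query that are stored words: "xxxxxf", "xxxxxff", "xxxxxfffx", "xxxxxfffxx"
Count: 4

4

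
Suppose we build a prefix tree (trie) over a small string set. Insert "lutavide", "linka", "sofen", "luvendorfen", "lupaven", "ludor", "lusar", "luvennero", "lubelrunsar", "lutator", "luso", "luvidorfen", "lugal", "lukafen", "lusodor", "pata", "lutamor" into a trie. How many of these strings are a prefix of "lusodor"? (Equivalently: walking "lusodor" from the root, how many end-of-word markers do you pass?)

Walk "lusodor" from the root; an end-of-word marker is hit whenever a stored word is a prefix of "lusodor".
Prefixes of the query that are stored words: "luso", "lusodor"
Count: 2

2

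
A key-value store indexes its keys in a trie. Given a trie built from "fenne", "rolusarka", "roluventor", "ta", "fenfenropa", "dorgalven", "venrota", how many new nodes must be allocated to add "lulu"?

Nothing in the trie begins with "l"; the whole of "lulu" is new.
4 − 0 = 4 new nodes.

4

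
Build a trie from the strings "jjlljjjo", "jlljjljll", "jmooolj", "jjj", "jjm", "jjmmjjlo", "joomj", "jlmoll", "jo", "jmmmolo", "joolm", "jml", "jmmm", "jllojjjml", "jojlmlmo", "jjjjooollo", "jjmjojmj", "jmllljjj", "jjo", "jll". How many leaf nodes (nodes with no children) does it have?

14

Leaves are exactly the stored words that no other stored word extends.
Those words: "jjjjooollo", "jjlljjjo", "jjmjojmj", "jjmmjjlo", "jjo", "jlljjljll", "jllojjjml", "jlmoll", "jmllljjj", "jmmmolo", "jmooolj", "jojlmlmo", "joolm", "joomj"
Leaf count: 14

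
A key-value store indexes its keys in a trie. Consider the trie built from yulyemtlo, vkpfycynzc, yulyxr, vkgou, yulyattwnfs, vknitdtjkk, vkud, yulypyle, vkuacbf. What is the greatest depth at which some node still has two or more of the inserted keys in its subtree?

4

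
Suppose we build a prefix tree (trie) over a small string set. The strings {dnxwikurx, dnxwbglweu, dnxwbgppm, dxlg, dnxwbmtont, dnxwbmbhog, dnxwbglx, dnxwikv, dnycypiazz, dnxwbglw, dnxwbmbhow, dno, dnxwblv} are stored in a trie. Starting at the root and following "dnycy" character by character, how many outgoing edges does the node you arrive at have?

1

Follow the path "dnycy" to its node, then look at its outgoing edges.
Characters that immediately follow "dnycy" among the stored strings: {p}.
That node has 1 child edge.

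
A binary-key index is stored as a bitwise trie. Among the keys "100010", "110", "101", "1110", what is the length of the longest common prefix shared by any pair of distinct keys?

Equivalently: take the maximum, over all pairs, of their longest common prefix length.
e.g. "100010" and "101" share the prefix "10" of length 2; no pair shares a longer one.
Longest shared-prefix length: 2

2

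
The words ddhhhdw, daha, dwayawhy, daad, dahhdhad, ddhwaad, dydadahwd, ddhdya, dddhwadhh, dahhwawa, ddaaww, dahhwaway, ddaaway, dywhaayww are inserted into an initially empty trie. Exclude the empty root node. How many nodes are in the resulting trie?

64

For each word, the new-node count is its length minus the longest prefix already in the trie:
  "ddhhhdw" → 7 new (d, d, h, h, h, d, w)
  "daha" → prefix "d" already present; 3 new (a, h, a)
  "dwayawhy" → prefix "d" already present; 7 new (w, a, y, a, w, h, y)
  "daad" → prefix "da" already present; 2 new (a, d)
  "dahhdhad" → prefix "dah" already present; 5 new (h, d, h, a, d)
  "ddhwaad" → prefix "ddh" already present; 4 new (w, a, a, d)
  "dydadahwd" → prefix "d" already present; 8 new (y, d, a, d, a, h, w, d)
  "ddhdya" → prefix "ddh" already present; 3 new (d, y, a)
  "dddhwadhh" → prefix "dd" already present; 7 new (d, h, w, a, d, h, h)
  "dahhwawa" → prefix "dahh" already present; 4 new (w, a, w, a)
  "ddaaww" → prefix "dd" already present; 4 new (a, a, w, w)
  "dahhwaway" → prefix "dahhwawa" already present; 1 new (y)
  "ddaaway" → prefix "ddaaw" already present; 2 new (a, y)
  "dywhaayww" → prefix "dy" already present; 7 new (w, h, a, a, y, w, w)
Total nodes = 7 + 3 + 7 + 2 + 5 + 4 + 8 + 3 + 7 + 4 + 4 + 1 + 2 + 7 = 64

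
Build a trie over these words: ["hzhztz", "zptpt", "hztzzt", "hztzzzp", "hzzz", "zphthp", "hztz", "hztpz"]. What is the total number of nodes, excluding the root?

Insert word by word; a character creates a node only if that edge doesn't already exist:
  "hzhztz" → 6 new (h, z, h, z, t, z)
  "zptpt" → 5 new (z, p, t, p, t)
  "hztzzt" → prefix "hz" already present; 4 new (t, z, z, t)
  "hztzzzp" → prefix "hztzz" already present; 2 new (z, p)
  "hzzz" → prefix "hz" already present; 2 new (z, z)
  "zphthp" → prefix "zp" already present; 4 new (h, t, h, p)
  "hztz" → prefix "hztz" already present; 0 new (none)
  "hztpz" → prefix "hzt" already present; 2 new (p, z)
Total nodes = 6 + 5 + 4 + 2 + 2 + 4 + 0 + 2 = 25

25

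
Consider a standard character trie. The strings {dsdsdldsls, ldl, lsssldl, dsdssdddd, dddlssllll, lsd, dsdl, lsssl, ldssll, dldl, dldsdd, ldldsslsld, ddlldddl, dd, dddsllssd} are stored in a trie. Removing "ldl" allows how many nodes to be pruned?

0

After clearing the end-marker at "ldl", prune upward until reaching a node still needed by another word.
Every node on "ldl" is still needed (e.g. by "ldldsslsld"), so nothing is freed.
Nodes removed: 0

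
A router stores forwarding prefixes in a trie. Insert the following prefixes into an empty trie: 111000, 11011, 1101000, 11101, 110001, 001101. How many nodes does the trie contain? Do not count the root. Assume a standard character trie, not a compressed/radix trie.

Insert word by word; a character creates a node only if that edge doesn't already exist:
  "111000" → 6 new (1, 1, 1, 0, 0, 0)
  "11011" → prefix "11" already present; 3 new (0, 1, 1)
  "1101000" → prefix "1101" already present; 3 new (0, 0, 0)
  "11101" → prefix "1110" already present; 1 new (1)
  "110001" → prefix "110" already present; 3 new (0, 0, 1)
  "001101" → 6 new (0, 0, 1, 1, 0, 1)
Total nodes = 6 + 3 + 3 + 1 + 3 + 6 = 22

22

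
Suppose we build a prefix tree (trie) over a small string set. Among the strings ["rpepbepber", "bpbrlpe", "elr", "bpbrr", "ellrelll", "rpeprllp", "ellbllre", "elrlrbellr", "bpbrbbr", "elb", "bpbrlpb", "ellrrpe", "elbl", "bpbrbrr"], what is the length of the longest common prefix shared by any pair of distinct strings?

6

The deepest shared node is where two words last agree before diverging.
"bpbrlpb" and "bpbrlpe" agree on "bpbrlp" (6 characters) before diverging; nothing deeper is shared.
Longest shared-prefix length: 6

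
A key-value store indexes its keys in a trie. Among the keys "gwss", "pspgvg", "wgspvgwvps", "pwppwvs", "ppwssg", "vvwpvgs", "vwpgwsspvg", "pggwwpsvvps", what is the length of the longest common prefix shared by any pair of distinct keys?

Equivalently: take the maximum, over all pairs, of their longest common prefix length.
"pggwwpsvvps" and "ppwssg" agree on "p" (1 characters) before diverging; nothing deeper is shared.
Longest shared-prefix length: 1

1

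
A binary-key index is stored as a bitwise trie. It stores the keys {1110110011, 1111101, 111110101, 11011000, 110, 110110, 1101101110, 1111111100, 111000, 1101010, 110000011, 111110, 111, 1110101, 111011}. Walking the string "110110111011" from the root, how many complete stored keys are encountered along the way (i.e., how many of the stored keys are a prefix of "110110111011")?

3

Walk "110110111011" from the root; an end-of-word marker is hit whenever a stored word is a prefix of "110110111011".
Prefixes of the query that are stored words: "110", "110110", "1101101110"
Count: 3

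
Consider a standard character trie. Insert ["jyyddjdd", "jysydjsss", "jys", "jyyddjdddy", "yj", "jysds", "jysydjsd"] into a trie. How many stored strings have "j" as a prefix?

Walk to "j"; the words in its subtree are exactly those with that prefix.
Matches: "jys", "jysds", "jysydjsd", "jysydjsss", "jyyddjdd", "jyyddjdddy"
Count: 6

6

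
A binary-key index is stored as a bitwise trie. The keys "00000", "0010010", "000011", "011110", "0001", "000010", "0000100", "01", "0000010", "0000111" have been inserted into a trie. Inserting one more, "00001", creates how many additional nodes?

0

"00001" is already a full path in the trie; only an end-marker is added.
No new nodes are needed: 0.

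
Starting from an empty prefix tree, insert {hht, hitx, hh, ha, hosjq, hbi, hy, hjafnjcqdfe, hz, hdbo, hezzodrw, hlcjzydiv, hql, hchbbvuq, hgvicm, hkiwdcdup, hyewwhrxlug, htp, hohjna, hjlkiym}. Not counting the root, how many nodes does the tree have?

For each word, the new-node count is its length minus the longest prefix already in the trie:
  "hht" → 3 new (h, h, t)
  "hitx" → prefix "h" already present; 3 new (i, t, x)
  "hh" → prefix "hh" already present; 0 new (none)
  "ha" → prefix "h" already present; 1 new (a)
  "hosjq" → prefix "h" already present; 4 new (o, s, j, q)
  "hbi" → prefix "h" already present; 2 new (b, i)
  "hy" → prefix "h" already present; 1 new (y)
  "hjafnjcqdfe" → prefix "h" already present; 10 new (j, a, f, n, j, c, q, d, f, e)
  "hz" → prefix "h" already present; 1 new (z)
  "hdbo" → prefix "h" already present; 3 new (d, b, o)
  "hezzodrw" → prefix "h" already present; 7 new (e, z, z, o, d, r, w)
  "hlcjzydiv" → prefix "h" already present; 8 new (l, c, j, z, y, d, i, v)
  "hql" → prefix "h" already present; 2 new (q, l)
  "hchbbvuq" → prefix "h" already present; 7 new (c, h, b, b, v, u, q)
  "hgvicm" → prefix "h" already present; 5 new (g, v, i, c, m)
  "hkiwdcdup" → prefix "h" already present; 8 new (k, i, w, d, c, d, u, p)
  "hyewwhrxlug" → prefix "hy" already present; 9 new (e, w, w, h, r, x, l, u, g)
  "htp" → prefix "h" already present; 2 new (t, p)
  "hohjna" → prefix "ho" already present; 4 new (h, j, n, a)
  "hjlkiym" → prefix "hj" already present; 5 new (l, k, i, y, m)
Total nodes = 3 + 3 + 0 + 1 + 4 + 2 + 1 + 10 + 1 + 3 + 7 + 8 + 2 + 7 + 5 + 8 + 9 + 2 + 4 + 5 = 85

85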